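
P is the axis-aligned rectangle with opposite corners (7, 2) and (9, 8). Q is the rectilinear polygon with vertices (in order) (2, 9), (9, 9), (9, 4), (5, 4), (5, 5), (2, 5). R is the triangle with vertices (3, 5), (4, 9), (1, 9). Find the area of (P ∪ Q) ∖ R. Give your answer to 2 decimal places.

|P ∪ Q| = 36.
|(P ∪ Q) ∩ R| = 5.
|(P ∪ Q) ∖ R| = 36 − 5 = 31.00.

31.00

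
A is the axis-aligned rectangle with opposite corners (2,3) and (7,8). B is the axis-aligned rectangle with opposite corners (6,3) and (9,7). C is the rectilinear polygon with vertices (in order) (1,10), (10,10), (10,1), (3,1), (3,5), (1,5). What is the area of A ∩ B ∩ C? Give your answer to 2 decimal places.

The intersection is the polygon with vertices (6,3), (6,7), (7,7), (7,3).
By the shoelace formula its area is 4.00.

4.00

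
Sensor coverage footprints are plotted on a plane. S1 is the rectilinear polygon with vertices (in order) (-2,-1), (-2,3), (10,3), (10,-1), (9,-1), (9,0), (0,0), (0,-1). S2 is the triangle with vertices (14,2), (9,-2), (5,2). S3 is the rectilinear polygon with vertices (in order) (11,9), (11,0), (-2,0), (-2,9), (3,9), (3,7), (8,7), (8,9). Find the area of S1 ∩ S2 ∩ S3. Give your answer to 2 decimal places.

The intersection is the polygon with vertices (7,0), (5,2), (10,2), (10,0), (9,0).
By the shoelace formula its area is 8.00.

8.00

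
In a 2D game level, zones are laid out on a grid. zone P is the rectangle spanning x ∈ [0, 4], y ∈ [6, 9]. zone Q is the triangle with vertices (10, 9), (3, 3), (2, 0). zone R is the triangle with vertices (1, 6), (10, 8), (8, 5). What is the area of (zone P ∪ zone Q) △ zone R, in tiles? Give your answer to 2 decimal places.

|zone P ∪ zone Q| = 19.5.
|(zone P ∪ zone Q) ∩ zone R| = 2.7066.
|(zone P ∪ zone Q) △ zone R| = 19.5 + 11.5 − 5.4131 = 25.59.

25.59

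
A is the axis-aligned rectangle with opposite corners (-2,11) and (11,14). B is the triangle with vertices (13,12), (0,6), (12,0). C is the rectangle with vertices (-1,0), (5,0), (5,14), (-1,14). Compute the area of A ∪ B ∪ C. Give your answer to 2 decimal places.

By inclusion–exclusion:
Individual areas: |A| = 39, |B| = 75, |C| = 84.
|A∩B| = 0.0064.
|A∩C|: x∈[-1,5], y∈[11,14] → 6·3 = 18.
|B∩C| = 12.0192.
|A∩B∩C| = 0.
|A ∪ B ∪ C| = 198 − 30.0256 + 0 = 167.97.

167.97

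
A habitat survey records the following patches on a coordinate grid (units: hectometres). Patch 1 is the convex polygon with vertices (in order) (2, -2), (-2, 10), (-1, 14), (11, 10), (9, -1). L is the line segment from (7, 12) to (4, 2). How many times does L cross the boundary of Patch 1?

1

The segment meets the boundary at (6.818,11.394).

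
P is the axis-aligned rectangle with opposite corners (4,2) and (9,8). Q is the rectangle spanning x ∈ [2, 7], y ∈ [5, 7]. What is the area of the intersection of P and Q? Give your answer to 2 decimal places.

|P∩Q|: x∈[4,7], y∈[5,7] → 3·2 = 6.

6.00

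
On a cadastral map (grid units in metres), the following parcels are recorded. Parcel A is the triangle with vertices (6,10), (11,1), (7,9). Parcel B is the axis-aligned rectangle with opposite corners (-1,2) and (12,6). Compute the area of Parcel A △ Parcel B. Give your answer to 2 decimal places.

|Parcel A| = 2, |Parcel B| = 52, |Parcel A∩Parcel B| = 0.6667.
|Parcel A △ Parcel B| = |Parcel A| + |Parcel B| − 2·|Parcel A∩Parcel B| = 2 + 52 − 1.3333 = 52.67.

52.67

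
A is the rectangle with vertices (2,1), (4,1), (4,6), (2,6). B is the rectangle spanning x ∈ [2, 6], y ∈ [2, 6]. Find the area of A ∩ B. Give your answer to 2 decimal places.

|A∩B|: x∈[2,4], y∈[2,6] → 2·4 = 8.

8.00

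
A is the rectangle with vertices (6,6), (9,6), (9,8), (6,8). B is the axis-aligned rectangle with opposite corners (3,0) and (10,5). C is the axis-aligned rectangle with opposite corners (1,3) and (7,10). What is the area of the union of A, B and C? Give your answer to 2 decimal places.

By inclusion–exclusion:
Individual areas: |A| = 6, |B| = 35, |C| = 42.
|A∩B| = 0 (no overlap).
|A∩C|: x∈[6,7], y∈[6,8] → 1·2 = 2.
|B∩C|: x∈[3,7], y∈[3,5] → 4·2 = 8.
|A∩B∩C| = 0.
|A ∪ B ∪ C| = 83 − 10 + 0 = 73.00.

73.00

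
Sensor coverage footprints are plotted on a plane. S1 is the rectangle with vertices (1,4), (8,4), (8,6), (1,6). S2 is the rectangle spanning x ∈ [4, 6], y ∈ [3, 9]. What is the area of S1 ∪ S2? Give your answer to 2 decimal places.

By inclusion–exclusion:
Individual areas: |S1| = 14, |S2| = 12.
|S1∩S2|: x∈[4,6], y∈[4,6] → 2·2 = 4.
|S1 ∪ S2| = 26 − 4 = 22.00.

22.00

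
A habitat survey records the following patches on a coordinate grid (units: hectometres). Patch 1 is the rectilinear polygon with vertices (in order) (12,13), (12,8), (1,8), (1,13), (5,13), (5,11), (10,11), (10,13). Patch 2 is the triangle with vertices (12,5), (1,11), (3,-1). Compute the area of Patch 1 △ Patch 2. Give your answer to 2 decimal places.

|Patch 1| = 45, |Patch 2| = 60, |Patch 1∩Patch 2| = 7.5.
|Patch 1 △ Patch 2| = |Patch 1| + |Patch 2| − 2·|Patch 1∩Patch 2| = 45 + 60 − 15 = 90.00.

90.00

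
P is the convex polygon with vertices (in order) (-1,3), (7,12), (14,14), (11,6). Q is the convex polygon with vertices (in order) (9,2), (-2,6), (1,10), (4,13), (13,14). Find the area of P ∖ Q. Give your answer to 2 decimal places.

9.90

|P| = 67, |P∩Q| = 57.1018.
|P ∖ Q| = |P| − |P∩Q| = 67 − 57.1018 = 9.90.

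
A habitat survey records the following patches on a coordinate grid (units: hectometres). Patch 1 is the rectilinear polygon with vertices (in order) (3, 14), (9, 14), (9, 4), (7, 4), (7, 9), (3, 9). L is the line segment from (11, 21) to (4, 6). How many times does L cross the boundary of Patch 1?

2

The segment meets the boundary at (7.733,14), (5.4,9).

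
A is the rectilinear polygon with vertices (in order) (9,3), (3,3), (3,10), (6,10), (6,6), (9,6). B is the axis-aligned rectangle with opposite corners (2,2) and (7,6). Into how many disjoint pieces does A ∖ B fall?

A ∖ B splits into 2 disjoint pieces (area 6, area 12).

2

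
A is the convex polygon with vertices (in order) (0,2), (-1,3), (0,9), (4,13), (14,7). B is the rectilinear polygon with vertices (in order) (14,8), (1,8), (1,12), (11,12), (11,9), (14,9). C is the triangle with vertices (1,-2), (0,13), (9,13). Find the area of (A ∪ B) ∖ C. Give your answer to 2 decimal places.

|A ∪ B| = 97.5.
|(A ∪ B) ∩ C| = 51.2281.
|(A ∪ B) ∖ C| = 97.5 − 51.2281 = 46.27.

46.27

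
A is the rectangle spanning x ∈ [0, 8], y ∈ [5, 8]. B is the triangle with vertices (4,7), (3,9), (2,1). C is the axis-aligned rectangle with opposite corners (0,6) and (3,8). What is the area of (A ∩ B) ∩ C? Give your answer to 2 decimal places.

The region (A ∩ B) ∩ C is the polygon with vertices (2.875,8), (3,8), (3,6), (2.625,6).
By the shoelace formula its area is 0.50.

0.50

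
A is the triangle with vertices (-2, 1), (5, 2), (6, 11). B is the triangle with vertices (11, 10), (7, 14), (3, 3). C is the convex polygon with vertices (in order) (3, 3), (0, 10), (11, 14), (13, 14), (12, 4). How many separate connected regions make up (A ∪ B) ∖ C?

(A ∪ B) ∖ C splits into 2 disjoint pieces (area 13.9109, area 1.219).

2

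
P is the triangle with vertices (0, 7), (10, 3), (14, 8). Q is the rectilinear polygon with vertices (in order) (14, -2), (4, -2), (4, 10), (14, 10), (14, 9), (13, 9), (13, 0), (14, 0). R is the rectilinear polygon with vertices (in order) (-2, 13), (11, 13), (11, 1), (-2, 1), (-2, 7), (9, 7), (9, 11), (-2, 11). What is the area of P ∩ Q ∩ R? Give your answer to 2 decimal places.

21.60

The intersection is the polygon with vertices (4,5.4), (4,7), (9,7), (9,7.643), (11,7.786), (11,4.25), (10,3).
By the shoelace formula its area is 21.60.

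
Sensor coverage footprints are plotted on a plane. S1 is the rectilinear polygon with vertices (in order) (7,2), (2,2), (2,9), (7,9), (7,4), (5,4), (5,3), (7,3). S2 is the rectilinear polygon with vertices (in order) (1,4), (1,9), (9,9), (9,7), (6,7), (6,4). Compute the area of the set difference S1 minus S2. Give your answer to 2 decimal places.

11.00

|S1| = 33, |S1∩S2| = 22.
|S1 ∖ S2| = |S1| − |S1∩S2| = 33 − 22 = 11.00.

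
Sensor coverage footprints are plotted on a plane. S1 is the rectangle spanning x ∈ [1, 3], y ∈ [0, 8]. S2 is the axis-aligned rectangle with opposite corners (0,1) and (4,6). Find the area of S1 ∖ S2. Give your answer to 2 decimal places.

|S1∩S2|: x∈[1,3], y∈[1,6] → 2·5 = 10.
|S1| = 16.
|S1 ∖ S2| = |S1| − |S1∩S2| = 16 − 10 = 6.00.

6.00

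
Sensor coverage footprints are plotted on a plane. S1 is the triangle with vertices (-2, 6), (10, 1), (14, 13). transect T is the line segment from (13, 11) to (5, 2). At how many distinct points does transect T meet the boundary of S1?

The segment meets the boundary at (5.703,2.791).

1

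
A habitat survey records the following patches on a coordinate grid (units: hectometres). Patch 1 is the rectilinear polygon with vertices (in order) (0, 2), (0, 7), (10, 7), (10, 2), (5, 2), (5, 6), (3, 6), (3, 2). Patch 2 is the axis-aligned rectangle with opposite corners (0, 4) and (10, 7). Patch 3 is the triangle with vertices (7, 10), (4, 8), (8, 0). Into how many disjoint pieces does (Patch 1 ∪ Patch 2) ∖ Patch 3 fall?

(Patch 1 ∪ Patch 2) ∖ Patch 3 splits into 2 disjoint pieces (area 24.75, area 12.25).

2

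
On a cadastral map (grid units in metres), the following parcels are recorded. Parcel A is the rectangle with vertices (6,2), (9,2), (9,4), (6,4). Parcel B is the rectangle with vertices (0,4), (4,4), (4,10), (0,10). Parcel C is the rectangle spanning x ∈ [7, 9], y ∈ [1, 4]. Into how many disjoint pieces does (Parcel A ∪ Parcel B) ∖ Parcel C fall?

2

(Parcel A ∪ Parcel B) ∖ Parcel C splits into 2 disjoint pieces (area 2, area 24).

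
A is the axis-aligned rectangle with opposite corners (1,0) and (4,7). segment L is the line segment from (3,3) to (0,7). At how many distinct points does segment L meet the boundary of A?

The segment meets the boundary at (1,5.667).

1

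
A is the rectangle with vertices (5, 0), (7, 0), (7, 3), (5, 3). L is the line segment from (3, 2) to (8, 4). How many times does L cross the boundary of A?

The segment meets the boundary at (5.5,3), (5,2.8).

2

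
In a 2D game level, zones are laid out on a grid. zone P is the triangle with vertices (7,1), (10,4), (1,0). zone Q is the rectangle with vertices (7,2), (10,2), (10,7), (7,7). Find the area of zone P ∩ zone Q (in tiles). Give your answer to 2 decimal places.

The intersection is the polygon with vertices (8,2), (7,2), (7,2.667), (10,4).
By the shoelace formula its area is 2.00.

2.00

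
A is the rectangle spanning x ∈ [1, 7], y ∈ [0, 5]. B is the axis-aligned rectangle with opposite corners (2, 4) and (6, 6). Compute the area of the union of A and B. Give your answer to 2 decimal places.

By inclusion–exclusion:
Individual areas: |A| = 30, |B| = 8.
|A∩B|: x∈[2,6], y∈[4,5] → 4·1 = 4.
|A ∪ B| = 38 − 4 = 34.00.

34.00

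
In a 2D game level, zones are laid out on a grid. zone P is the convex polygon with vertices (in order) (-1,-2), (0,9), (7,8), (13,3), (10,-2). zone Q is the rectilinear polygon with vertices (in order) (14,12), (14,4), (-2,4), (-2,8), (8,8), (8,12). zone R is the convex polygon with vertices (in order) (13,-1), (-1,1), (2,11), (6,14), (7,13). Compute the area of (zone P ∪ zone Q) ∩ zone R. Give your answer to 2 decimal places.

The region (zone P ∪ zone Q) ∩ zone R is the polygon with vertices (7,8), (8,8), (8,10.667), (12,1.333), (10.79,-0.684), (-0.731,0.962), (-0.609,2.304), (1.343,8.808).
By the shoelace formula its area is 88.60.

88.60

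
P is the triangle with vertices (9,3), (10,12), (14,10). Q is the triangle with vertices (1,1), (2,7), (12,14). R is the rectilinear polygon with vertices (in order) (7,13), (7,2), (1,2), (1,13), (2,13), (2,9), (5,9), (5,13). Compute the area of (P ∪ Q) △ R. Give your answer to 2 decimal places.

59.19

|P ∪ Q| = 45.4522.
|(P ∪ Q) ∩ R| = 20.1304.
|(P ∪ Q) △ R| = 45.4522 + 54 − 40.2608 = 59.19.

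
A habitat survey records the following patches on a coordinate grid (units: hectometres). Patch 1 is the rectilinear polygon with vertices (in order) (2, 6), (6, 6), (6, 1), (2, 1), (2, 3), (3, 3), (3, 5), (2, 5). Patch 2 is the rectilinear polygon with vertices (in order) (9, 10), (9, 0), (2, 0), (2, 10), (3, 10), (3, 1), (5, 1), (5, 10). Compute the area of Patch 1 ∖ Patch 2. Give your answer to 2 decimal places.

10.00

|Patch 1| = 18, |Patch 1∩Patch 2| = 8.
|Patch 1 ∖ Patch 2| = |Patch 1| − |Patch 1∩Patch 2| = 18 − 8 = 10.00.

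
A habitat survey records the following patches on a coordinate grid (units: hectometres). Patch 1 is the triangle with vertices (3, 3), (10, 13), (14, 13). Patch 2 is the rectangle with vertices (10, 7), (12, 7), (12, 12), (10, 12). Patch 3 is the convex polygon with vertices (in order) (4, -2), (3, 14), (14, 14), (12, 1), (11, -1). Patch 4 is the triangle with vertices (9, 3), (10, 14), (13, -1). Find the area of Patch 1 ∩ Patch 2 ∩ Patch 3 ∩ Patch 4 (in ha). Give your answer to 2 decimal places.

The intersection is the polygon with vertices (10.4,12), (10.785,10.077), (10,9.364), (10,12).
By the shoelace formula its area is 1.42.

1.42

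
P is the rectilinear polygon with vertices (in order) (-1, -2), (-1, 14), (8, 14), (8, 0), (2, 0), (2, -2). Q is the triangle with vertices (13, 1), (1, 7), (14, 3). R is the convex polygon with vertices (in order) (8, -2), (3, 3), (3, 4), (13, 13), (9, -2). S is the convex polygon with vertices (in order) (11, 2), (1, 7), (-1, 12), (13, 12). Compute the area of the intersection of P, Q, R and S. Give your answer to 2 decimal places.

The intersection is the polygon with vertices (4.974,5.777), (8,4.846), (8,3.5), (4.429,5.286).
By the shoelace formula its area is 3.40.

3.40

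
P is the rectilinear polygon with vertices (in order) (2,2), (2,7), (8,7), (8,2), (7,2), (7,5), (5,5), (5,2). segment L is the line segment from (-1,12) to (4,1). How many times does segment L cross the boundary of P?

2

The segment meets the boundary at (3.545,2), (2,5.4).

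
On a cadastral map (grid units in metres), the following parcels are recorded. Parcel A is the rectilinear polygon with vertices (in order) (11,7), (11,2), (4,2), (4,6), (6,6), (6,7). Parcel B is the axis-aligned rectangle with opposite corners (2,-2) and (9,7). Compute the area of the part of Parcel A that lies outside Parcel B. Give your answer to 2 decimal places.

10.00

|Parcel A| = 33, |Parcel A∩Parcel B| = 23.
|Parcel A ∖ Parcel B| = |Parcel A| − |Parcel A∩Parcel B| = 33 − 23 = 10.00.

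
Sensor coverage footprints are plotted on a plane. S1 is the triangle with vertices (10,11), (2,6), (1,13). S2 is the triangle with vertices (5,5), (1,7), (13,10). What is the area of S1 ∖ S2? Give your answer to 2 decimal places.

28.44

|S1| = 30.5, |S1∩S2| = 2.0608.
|S1 ∖ S2| = |S1| − |S1∩S2| = 30.5 − 2.0608 = 28.44.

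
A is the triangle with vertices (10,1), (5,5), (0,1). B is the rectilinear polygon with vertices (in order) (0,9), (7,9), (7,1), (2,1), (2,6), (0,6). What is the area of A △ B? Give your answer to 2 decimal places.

36.40

|A| = 20, |B| = 46, |A∩B| = 14.8.
|A △ B| = |A| + |B| − 2·|A∩B| = 20 + 46 − 29.6 = 36.40.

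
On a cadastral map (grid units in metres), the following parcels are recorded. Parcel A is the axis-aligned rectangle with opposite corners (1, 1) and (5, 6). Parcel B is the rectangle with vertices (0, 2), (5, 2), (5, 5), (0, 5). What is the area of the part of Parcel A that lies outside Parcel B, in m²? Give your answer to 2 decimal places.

8.00

|Parcel A∩Parcel B|: x∈[1,5], y∈[2,5] → 4·3 = 12.
|Parcel A| = 20.
|Parcel A ∖ Parcel B| = |Parcel A| − |Parcel A∩Parcel B| = 20 − 12 = 8.00.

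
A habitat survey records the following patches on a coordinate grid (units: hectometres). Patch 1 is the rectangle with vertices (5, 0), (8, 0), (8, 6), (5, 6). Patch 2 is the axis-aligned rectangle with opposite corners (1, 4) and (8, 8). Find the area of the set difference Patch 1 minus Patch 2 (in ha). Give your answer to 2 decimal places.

|Patch 1∩Patch 2|: x∈[5,8], y∈[4,6] → 3·2 = 6.
|Patch 1| = 18.
|Patch 1 ∖ Patch 2| = |Patch 1| − |Patch 1∩Patch 2| = 18 − 6 = 12.00.

12.00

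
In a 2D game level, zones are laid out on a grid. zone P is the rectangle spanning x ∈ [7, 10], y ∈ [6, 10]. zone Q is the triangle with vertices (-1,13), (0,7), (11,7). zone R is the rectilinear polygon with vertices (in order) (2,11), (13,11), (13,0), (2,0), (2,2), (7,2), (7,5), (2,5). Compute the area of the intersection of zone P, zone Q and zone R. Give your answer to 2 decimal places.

The intersection is the polygon with vertices (7,7), (7,9), (10,7.5), (10,7).
By the shoelace formula its area is 3.75.

3.75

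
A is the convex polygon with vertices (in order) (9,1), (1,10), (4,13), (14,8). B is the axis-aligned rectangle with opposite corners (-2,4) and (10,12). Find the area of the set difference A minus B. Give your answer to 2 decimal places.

|A| = 73, |A∩B| = 50.
|A ∖ B| = |A| − |A∩B| = 73 − 50 = 23.00.

23.00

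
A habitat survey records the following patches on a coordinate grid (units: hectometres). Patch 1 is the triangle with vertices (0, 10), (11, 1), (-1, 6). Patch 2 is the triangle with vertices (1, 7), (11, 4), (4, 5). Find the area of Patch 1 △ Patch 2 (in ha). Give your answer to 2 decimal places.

|Patch 1| = 26.5, |Patch 2| = 5.5, |Patch 1∩Patch 2| = 3.4793.
|Patch 1 △ Patch 2| = |Patch 1| + |Patch 2| − 2·|Patch 1∩Patch 2| = 26.5 + 5.5 − 6.9585 = 25.04.

25.04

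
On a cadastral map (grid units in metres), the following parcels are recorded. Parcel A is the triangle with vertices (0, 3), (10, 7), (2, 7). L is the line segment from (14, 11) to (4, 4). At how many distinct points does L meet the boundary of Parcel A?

2

The segment meets the boundary at (6,5.4), (8.286,7).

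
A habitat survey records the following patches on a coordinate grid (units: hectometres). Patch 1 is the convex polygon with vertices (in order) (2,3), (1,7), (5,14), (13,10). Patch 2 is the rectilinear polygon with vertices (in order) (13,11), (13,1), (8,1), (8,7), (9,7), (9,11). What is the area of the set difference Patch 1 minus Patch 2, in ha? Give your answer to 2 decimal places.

|Patch 1| = 61.5, |Patch 1∩Patch 2| = 8.1169.
|Patch 1 ∖ Patch 2| = |Patch 1| − |Patch 1∩Patch 2| = 61.5 − 8.1169 = 53.38.

53.38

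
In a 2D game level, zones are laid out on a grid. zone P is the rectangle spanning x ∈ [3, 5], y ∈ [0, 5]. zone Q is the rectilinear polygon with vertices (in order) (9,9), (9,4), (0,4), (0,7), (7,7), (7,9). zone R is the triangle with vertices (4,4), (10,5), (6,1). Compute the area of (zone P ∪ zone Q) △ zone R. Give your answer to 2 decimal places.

|zone P ∪ zone Q| = 39.
|(zone P ∪ zone Q) ∩ zone R| = 2.8333.
|(zone P ∪ zone Q) △ zone R| = 39 + 10 − 5.6667 = 43.33.

43.33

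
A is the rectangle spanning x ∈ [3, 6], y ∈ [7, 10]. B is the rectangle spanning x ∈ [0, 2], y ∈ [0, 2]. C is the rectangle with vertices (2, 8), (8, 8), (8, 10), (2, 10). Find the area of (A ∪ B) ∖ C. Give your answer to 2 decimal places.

|A ∪ B| = 13.
|(A ∪ B) ∩ C| = 6.
|(A ∪ B) ∖ C| = 13 − 6 = 7.00.

7.00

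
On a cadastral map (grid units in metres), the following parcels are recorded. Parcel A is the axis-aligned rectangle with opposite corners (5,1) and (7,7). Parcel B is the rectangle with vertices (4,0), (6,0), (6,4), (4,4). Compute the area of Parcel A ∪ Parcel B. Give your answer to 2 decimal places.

By inclusion–exclusion:
Individual areas: |Parcel A| = 12, |Parcel B| = 8.
|Parcel A∩Parcel B|: x∈[5,6], y∈[1,4] → 1·3 = 3.
|Parcel A ∪ Parcel B| = 20 − 3 = 17.00.

17.00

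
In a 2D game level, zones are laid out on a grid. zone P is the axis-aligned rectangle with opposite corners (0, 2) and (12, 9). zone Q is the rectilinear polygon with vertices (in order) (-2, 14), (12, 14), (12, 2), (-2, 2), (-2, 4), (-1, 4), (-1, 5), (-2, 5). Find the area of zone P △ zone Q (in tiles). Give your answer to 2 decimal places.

|zone P| = 84, |zone Q| = 167, |zone P∩zone Q| = 84.
|zone P △ zone Q| = |zone P| + |zone Q| − 2·|zone P∩zone Q| = 84 + 167 − 168 = 83.00.

83.00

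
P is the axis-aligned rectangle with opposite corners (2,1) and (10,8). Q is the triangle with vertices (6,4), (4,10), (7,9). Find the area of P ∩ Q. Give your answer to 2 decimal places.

4.27

The intersection is the polygon with vertices (6.8,8), (6,4), (4.667,8).
By the shoelace formula its area is 4.27.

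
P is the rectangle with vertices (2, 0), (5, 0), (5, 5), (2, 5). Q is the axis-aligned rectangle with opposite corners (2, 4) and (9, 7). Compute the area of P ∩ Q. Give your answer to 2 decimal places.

3.00

|P∩Q|: x∈[2,5], y∈[4,5] → 3·1 = 3.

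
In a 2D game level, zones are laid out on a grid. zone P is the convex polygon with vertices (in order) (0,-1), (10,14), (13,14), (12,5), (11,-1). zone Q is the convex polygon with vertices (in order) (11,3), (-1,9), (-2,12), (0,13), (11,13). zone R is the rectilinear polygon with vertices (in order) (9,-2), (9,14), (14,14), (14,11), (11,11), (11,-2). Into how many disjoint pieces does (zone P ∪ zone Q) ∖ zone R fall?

(zone P ∪ zone Q) ∖ zone R splits into 2 disjoint pieces (area 109.1875, area 11).

2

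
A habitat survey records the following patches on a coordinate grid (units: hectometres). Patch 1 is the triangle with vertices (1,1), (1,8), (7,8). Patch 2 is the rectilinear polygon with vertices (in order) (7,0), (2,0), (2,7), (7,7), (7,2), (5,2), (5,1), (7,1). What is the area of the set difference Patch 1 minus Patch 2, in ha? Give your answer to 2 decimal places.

10.99

|Patch 1| = 21, |Patch 1∩Patch 2| = 10.0119.
|Patch 1 ∖ Patch 2| = |Patch 1| − |Patch 1∩Patch 2| = 21 − 10.0119 = 10.99.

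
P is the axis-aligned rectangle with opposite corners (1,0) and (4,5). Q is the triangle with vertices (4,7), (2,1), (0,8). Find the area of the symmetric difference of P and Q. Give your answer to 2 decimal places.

|P| = 15, |Q| = 13, |P∩Q| = 4.9167.
|P △ Q| = |P| + |Q| − 2·|P∩Q| = 15 + 13 − 9.8333 = 18.17.

18.17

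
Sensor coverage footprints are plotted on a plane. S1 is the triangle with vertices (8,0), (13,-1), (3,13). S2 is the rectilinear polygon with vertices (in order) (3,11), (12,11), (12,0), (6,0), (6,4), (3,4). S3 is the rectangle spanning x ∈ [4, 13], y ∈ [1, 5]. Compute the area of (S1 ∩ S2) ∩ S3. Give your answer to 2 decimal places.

13.19

The region (S1 ∩ S2) ∩ S3 is the polygon with vertices (6.077,5), (8.714,5), (11.571,1), (7.615,1).
By the shoelace formula its area is 13.19.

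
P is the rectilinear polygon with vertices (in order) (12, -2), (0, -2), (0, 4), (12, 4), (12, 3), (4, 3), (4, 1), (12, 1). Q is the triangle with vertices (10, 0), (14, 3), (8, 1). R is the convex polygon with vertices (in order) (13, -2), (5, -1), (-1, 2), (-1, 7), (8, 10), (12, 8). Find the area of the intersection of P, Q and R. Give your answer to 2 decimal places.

1.67

The intersection is the polygon with vertices (10,0), (8,1), (11.333,1).
By the shoelace formula its area is 1.67.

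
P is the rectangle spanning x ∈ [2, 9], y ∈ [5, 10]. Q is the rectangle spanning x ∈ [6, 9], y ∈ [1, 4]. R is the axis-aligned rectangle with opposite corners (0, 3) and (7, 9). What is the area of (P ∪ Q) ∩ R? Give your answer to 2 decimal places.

21.00

|P ∪ Q| = 44.
|(P ∪ Q) ∩ R| = 21.00.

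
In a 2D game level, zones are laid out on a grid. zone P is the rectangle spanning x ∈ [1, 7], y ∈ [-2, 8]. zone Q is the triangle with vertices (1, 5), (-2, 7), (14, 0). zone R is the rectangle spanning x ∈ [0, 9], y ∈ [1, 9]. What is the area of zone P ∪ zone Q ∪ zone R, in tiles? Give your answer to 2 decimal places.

By inclusion–exclusion:
Individual areas: |zone P| = 60, |zone Q| = 5.5, |zone R| = 72.
|zone P∩zone Q| = 3.1731.
|zone P∩zone R|: x∈[1,7], y∈[1,8] → 6·7 = 42.
|zone Q∩zone R| = 4.3806.
|zone P∩zone Q∩zone R| = 3.1731.
|zone P ∪ zone Q ∪ zone R| = 137.5 − 49.5537 + 3.1731 = 91.12.

91.12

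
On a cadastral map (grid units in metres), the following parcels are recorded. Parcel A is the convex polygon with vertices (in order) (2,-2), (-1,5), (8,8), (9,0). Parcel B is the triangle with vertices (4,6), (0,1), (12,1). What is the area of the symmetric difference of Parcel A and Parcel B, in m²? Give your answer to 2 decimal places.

|Parcel A| = 65, |Parcel B| = 30, |Parcel A∩Parcel B| = 26.482.
|Parcel A △ Parcel B| = |Parcel A| + |Parcel B| − 2·|Parcel A∩Parcel B| = 65 + 30 − 52.964 = 42.04.

42.04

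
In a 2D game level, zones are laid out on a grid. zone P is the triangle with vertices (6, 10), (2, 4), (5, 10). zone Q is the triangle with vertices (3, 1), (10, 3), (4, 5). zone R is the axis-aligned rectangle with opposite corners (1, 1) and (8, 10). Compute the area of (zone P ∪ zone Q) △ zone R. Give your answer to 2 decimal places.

49.48

|zone P ∪ zone Q| = 16.
|(zone P ∪ zone Q) ∩ zone R| = 14.7619.
|(zone P ∪ zone Q) △ zone R| = 16 + 63 − 29.5238 = 49.48.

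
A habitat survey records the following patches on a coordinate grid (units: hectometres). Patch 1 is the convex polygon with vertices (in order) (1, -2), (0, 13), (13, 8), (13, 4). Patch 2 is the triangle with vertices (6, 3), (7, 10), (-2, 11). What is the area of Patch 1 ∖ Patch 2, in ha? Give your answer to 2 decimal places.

|Patch 1| = 119, |Patch 1∩Patch 2| = 29.8166.
|Patch 1 ∖ Patch 2| = |Patch 1| − |Patch 1∩Patch 2| = 119 − 29.8166 = 89.18.

89.18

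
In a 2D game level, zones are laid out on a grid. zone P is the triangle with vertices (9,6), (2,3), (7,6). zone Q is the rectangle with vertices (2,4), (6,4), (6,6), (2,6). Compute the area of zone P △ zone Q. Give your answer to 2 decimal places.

8.92

|zone P| = 3, |zone Q| = 8, |zone P∩zone Q| = 1.0381.
|zone P △ zone Q| = |zone P| + |zone Q| − 2·|zone P∩zone Q| = 3 + 8 − 2.0762 = 8.92.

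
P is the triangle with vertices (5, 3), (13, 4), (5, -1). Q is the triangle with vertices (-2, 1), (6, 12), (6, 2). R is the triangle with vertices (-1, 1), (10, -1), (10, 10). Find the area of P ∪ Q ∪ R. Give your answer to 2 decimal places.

By inclusion–exclusion:
Individual areas: |P| = 16, |Q| = 40, |R| = 60.5.
|P∩Q| = 1.125.
|P∩R| = 13.2378.
|Q∩R| = 16.1192.
|P∩Q∩R| = 1.125.
|P ∪ Q ∪ R| = 116.5 − 30.4821 + 1.125 = 87.14.

87.14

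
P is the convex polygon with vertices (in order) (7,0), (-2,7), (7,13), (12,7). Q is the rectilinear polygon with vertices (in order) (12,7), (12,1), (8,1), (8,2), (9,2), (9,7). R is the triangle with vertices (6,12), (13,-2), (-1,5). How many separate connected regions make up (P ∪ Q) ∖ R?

(P ∪ Q) ∖ R splits into 2 disjoint pieces (area 37.2188, area 2.0632).

2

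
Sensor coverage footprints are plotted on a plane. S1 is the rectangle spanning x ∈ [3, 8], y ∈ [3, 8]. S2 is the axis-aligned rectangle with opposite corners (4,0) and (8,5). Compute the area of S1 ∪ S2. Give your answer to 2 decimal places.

37.00

By inclusion–exclusion:
Individual areas: |S1| = 25, |S2| = 20.
|S1∩S2|: x∈[4,8], y∈[3,5] → 4·2 = 8.
|S1 ∪ S2| = 45 − 8 = 37.00.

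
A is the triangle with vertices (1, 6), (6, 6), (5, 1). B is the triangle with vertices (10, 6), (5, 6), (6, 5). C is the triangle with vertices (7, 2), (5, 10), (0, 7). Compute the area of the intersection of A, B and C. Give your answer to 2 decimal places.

0.42

The intersection is the polygon with vertices (5.833,5.167), (5,6), (6,6).
By the shoelace formula its area is 0.42.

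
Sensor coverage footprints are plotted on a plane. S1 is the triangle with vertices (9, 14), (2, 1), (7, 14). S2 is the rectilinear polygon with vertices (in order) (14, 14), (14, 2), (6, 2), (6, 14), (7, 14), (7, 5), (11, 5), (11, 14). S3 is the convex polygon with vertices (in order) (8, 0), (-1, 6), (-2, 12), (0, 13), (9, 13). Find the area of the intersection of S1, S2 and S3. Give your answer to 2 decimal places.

3.15

The intersection is the polygon with vertices (6,11.4), (6.615,13), (7,13), (7,10.286), (6,8.429).
By the shoelace formula its area is 3.15.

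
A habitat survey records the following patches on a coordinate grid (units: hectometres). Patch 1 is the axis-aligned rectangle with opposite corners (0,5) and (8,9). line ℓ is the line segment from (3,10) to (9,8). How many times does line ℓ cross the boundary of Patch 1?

The segment meets the boundary at (8,8.333), (6,9).

2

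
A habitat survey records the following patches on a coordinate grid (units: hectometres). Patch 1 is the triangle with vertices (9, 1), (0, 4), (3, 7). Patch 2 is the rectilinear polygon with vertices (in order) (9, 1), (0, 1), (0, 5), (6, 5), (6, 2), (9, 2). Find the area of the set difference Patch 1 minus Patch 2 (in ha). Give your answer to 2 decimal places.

6.00

|Patch 1| = 18, |Patch 1∩Patch 2| = 12.
|Patch 1 ∖ Patch 2| = |Patch 1| − |Patch 1∩Patch 2| = 18 − 12 = 6.00.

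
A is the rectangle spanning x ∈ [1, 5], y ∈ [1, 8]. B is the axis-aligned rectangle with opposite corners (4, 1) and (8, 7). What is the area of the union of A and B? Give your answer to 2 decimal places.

46.00

By inclusion–exclusion:
Individual areas: |A| = 28, |B| = 24.
|A∩B|: x∈[4,5], y∈[1,7] → 1·6 = 6.
|A ∪ B| = 52 − 6 = 46.00.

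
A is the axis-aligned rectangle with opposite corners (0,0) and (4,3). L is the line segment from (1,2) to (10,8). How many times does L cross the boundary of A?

1

The segment meets the boundary at (2.5,3).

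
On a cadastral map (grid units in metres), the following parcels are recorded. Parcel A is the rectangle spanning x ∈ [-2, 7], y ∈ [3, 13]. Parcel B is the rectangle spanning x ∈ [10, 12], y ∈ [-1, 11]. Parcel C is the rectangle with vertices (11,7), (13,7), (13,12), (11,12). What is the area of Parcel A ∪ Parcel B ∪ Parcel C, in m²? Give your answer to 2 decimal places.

120.00

By inclusion–exclusion:
Individual areas: |Parcel A| = 90, |Parcel B| = 24, |Parcel C| = 10.
|Parcel A∩Parcel B| = 0 (no overlap).
|Parcel A∩Parcel C| = 0 (no overlap).
|Parcel B∩Parcel C|: x∈[11,12], y∈[7,11] → 1·4 = 4.
|Parcel A∩Parcel B∩Parcel C| = 0.
|Parcel A ∪ Parcel B ∪ Parcel C| = 124 − 4 + 0 = 120.00.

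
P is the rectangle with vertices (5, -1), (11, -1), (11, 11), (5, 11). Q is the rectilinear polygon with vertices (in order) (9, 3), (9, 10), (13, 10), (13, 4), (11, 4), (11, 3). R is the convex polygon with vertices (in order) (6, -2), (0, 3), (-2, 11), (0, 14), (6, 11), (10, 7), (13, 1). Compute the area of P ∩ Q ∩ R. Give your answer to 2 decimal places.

The intersection is the polygon with vertices (9,3), (9,8), (10,7), (11,5), (11,4), (11,3).
By the shoelace formula its area is 7.50.

7.50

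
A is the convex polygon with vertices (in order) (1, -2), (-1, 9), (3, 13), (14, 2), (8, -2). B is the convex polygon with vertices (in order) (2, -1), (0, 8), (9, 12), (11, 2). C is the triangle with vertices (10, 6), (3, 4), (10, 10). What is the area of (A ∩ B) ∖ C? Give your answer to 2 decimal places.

71.03

|A ∩ B| = 80.7212.
|(A ∩ B) ∩ C| = 9.6923.
|(A ∩ B) ∖ C| = 80.7212 − 9.6923 = 71.03.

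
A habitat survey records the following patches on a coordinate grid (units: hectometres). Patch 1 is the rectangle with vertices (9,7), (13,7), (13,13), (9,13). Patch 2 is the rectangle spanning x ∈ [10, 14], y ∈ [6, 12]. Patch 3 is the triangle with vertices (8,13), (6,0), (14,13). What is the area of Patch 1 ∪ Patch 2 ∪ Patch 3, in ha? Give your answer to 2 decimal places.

53.69

By inclusion–exclusion:
Individual areas: |Patch 1| = 24, |Patch 2| = 24, |Patch 3| = 39.
|Patch 1∩Patch 2|: x∈[10,13], y∈[7,12] → 3·5 = 15.
|Patch 1∩Patch 3| = 18.1106.
|Patch 2∩Patch 3| = 9.3077.
|Patch 1∩Patch 2∩Patch 3| = 9.1106.
|Patch 1 ∪ Patch 2 ∪ Patch 3| = 87 − 42.4183 + 9.1106 = 53.69.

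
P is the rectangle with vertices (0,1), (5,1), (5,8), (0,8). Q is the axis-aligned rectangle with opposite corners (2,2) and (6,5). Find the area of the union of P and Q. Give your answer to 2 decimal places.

By inclusion–exclusion:
Individual areas: |P| = 35, |Q| = 12.
|P∩Q|: x∈[2,5], y∈[2,5] → 3·3 = 9.
|P ∪ Q| = 47 − 9 = 38.00.

38.00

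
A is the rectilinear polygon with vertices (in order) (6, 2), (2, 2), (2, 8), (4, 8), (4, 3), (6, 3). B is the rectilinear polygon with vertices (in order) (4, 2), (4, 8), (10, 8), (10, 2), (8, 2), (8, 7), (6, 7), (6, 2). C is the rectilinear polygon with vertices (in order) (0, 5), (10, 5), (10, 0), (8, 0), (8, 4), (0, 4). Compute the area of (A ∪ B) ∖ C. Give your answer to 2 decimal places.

|A ∪ B| = 38.
|(A ∪ B) ∩ C| = 10.
|(A ∪ B) ∖ C| = 38 − 10 = 28.00.

28.00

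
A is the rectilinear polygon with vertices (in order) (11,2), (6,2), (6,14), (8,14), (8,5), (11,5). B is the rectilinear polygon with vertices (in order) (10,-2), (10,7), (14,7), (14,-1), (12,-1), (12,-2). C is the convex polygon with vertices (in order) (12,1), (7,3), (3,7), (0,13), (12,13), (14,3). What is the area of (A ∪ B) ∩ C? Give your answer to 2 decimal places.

|A ∪ B| = 64.
|(A ∪ B) ∩ C| = 44.85.

44.85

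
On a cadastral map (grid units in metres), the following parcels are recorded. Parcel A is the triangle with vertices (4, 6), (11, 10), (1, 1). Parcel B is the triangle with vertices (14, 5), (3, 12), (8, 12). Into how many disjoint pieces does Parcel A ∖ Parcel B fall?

2

Parcel A ∖ Parcel B splits into 2 disjoint pieces (area 10.6542, area 0.1029).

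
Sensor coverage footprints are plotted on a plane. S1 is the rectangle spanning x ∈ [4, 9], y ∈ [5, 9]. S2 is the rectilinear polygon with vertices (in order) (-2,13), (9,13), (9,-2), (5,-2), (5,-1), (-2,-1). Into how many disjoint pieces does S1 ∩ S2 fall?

S1 ∩ S2 is a single connected region.

1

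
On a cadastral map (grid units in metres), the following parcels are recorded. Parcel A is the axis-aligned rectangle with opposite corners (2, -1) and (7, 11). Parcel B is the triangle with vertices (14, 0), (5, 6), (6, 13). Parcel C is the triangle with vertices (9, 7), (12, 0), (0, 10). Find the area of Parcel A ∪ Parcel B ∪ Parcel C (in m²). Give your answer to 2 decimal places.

By inclusion–exclusion:
Individual areas: |Parcel A| = 60, |Parcel B| = 34.5, |Parcel C| = 27.
|Parcel A∩Parcel B| = 9.5476.
|Parcel A∩Parcel C| = 11.25.
|Parcel B∩Parcel C| = 15.6621.
|Parcel A∩Parcel B∩Parcel C| = 4.9621.
|Parcel A ∪ Parcel B ∪ Parcel C| = 121.5 − 36.4597 + 4.9621 = 90.00.

90.00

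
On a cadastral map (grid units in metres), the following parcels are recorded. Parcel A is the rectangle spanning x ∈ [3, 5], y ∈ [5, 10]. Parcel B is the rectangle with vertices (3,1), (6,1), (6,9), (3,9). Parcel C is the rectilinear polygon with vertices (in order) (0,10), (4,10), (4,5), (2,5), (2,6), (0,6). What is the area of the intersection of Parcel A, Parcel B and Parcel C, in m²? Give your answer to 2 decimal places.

4.00

The intersection is the polygon with vertices (3,5), (3,9), (4,9), (4,5).
By the shoelace formula its area is 4.00.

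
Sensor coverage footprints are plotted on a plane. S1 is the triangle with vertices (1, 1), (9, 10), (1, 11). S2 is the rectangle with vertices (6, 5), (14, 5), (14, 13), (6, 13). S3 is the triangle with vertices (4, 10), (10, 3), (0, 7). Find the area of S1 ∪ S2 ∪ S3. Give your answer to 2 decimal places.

103.38

By inclusion–exclusion:
Individual areas: |S1| = 40, |S2| = 64, |S3| = 23.
|S1∩S2| = 5.625.
|S1∩S3| = 15.1839.
|S2∩S3| = 3.0476.
|S1∩S2∩S3| = 0.2367.
|S1 ∪ S2 ∪ S3| = 127 − 23.8566 + 0.2367 = 103.38.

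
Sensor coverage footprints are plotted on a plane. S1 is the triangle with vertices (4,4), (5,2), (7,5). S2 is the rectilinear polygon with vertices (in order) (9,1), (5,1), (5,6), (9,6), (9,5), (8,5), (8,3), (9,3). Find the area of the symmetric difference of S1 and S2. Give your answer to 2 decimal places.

16.83

|S1| = 3.5, |S2| = 18, |S1∩S2| = 2.3333.
|S1 △ S2| = |S1| + |S2| − 2·|S1∩S2| = 3.5 + 18 − 4.6667 = 16.83.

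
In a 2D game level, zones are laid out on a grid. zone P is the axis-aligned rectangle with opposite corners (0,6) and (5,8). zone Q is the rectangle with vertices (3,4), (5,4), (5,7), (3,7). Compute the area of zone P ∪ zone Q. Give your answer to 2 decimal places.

14.00

By inclusion–exclusion:
Individual areas: |zone P| = 10, |zone Q| = 6.
|zone P∩zone Q|: x∈[3,5], y∈[6,7] → 2·1 = 2.
|zone P ∪ zone Q| = 16 − 2 = 14.00.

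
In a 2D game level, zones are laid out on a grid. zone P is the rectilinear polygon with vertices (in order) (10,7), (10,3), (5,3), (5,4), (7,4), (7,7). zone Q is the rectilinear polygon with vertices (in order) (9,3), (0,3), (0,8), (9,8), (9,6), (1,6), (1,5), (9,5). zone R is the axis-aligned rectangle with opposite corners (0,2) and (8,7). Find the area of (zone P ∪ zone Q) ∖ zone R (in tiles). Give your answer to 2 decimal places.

17.00

|zone P ∪ zone Q| = 43.
|(zone P ∪ zone Q) ∩ zone R| = 26.
|(zone P ∪ zone Q) ∖ zone R| = 43 − 26 = 17.00.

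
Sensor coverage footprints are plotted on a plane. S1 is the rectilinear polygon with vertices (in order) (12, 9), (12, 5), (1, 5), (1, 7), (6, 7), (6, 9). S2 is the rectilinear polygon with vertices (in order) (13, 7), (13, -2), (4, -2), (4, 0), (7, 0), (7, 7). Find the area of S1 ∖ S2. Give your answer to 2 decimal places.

|S1| = 34, |S1∩S2| = 10.
|S1 ∖ S2| = |S1| − |S1∩S2| = 34 − 10 = 24.00.

24.00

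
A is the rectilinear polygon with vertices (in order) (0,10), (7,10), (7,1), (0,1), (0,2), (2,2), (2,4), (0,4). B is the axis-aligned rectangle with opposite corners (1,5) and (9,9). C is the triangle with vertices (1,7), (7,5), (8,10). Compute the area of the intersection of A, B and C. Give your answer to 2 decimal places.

The intersection is the polygon with vertices (7,9), (7,5), (1,7), (5.667,9).
By the shoelace formula its area is 13.33.

13.33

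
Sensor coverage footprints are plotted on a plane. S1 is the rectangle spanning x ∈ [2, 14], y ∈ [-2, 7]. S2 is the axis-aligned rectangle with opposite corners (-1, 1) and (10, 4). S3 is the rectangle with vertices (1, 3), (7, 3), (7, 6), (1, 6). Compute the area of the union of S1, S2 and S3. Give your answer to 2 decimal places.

119.00

By inclusion–exclusion:
Individual areas: |S1| = 108, |S2| = 33, |S3| = 18.
|S1∩S2|: x∈[2,10], y∈[1,4] → 8·3 = 24.
|S1∩S3|: x∈[2,7], y∈[3,6] → 5·3 = 15.
|S2∩S3|: x∈[1,7], y∈[3,4] → 6·1 = 6.
|S1∩S2∩S3| = 5.
|S1 ∪ S2 ∪ S3| = 159 − 45 + 5 = 119.00.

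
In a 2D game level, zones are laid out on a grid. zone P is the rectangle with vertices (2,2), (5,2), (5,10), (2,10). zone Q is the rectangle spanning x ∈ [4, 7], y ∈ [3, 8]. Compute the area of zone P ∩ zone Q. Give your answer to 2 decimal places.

|zone P∩zone Q|: x∈[4,5], y∈[3,8] → 1·5 = 5.

5.00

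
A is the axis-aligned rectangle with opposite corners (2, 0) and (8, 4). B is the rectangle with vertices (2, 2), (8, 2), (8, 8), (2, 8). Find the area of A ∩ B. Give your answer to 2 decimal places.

12.00

|A∩B|: x∈[2,8], y∈[2,4] → 6·2 = 12.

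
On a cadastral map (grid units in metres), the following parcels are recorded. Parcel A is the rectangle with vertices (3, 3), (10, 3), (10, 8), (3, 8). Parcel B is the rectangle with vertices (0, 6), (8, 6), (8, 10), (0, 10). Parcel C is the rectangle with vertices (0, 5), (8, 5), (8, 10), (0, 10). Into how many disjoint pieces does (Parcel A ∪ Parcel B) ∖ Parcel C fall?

(Parcel A ∪ Parcel B) ∖ Parcel C is a single connected region.

1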